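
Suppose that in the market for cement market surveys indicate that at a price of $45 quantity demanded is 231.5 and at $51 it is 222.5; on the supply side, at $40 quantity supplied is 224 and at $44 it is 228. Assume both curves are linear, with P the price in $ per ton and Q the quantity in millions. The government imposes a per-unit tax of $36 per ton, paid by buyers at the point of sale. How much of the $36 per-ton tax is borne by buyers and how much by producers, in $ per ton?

Demand slope: (222.5 − 231.5)/(51 − 45) = -1.5, so Qd = 299 − 1.5P.
Supply slope: (228 − 224)/(44 − 40) = 1, so Qs = P + 184.
Before the tax: set 299 − 1.5P = P + 184 → P* = $46, Q* = 230.
With the tax collected from buyers, demand (in seller-price terms) shifts: Qd = 299 − 1.5(P + 36).
New equilibrium: buyers pay $60.4, producers receive $24.4, Q = 208.4. (Wedge: Pb − Ps = 36.)
Burden on buyers: $14.4; on producers: $21.6. (They sum to $36.)

Buyers bear $14.4 per ton; producers bear $21.6 per ton.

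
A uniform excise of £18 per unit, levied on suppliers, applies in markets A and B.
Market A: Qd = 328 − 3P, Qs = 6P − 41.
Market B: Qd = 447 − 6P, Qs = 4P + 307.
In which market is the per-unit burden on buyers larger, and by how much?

Market A: pre-tax P* = £41, Q* = 205; post-tax Q = 169; per-unit burden on buyers = £12.
Market B: pre-tax P* = £14, Q* = 363; post-tax Q = 319.8; per-unit burden on buyers = £7.2.
Difference: £12 vs £7.2 → market A is larger by £4.8.

Market A, by £4.8.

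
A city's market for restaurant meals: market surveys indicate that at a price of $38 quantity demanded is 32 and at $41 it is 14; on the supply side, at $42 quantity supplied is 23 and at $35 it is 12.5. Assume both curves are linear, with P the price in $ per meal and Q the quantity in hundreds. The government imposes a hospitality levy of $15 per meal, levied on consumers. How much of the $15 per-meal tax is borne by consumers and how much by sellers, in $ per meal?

Demand slope: (14 − 32)/(41 − 38) = -6, so Qd = 260 − 6P.
Supply slope: (12.5 − 23)/(35 − 42) = 1.5, so Qs = 1.5P − 40.
Before the tax: set 260 − 6P = 1.5P − 40 → P* = $40, Q* = 20.
With the tax collected from consumers, demand (in seller-price terms) shifts: Qd = 260 − 6(P + 15).
Solving gives Q = 2 with consumers paying $43 and sellers receiving $28 (the $15 wedge).
Burden on consumers: $3; on sellers: $12. (They sum to $15.)
The less price-elastic side of the market bears the larger share of a per-unit tax.

Consumers bear $3 per meal; sellers bear $12 per meal.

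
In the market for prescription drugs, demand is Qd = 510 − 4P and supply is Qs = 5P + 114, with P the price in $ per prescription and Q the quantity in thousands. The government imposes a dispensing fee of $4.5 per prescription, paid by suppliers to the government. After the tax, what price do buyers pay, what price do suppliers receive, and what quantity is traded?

Before the tax: set 510 − 4P = 5P + 114 → P* = $44, Q* = 334.
With the tax collected from suppliers, supply shifts: Qs = 5(P − 4.5) + 114.
Solving gives Q = 324 with buyers paying $46.5 and suppliers receiving $42 (the $4.5 wedge).

Buyers pay $46.5; suppliers receive $42; quantity = 324.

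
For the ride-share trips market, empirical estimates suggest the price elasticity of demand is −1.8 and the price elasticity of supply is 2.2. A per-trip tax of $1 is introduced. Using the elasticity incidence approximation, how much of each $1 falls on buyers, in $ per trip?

Buyers bear ≈ $0.55 per trip.

Incidence ratio: buyers' share ≈ εs / (εs + |εd|) = 2.2 / (2.2 + 1.8) = 0.55.
So buyers bear ≈ 0.55 × $1 = $0.55; suppliers bear $0.45.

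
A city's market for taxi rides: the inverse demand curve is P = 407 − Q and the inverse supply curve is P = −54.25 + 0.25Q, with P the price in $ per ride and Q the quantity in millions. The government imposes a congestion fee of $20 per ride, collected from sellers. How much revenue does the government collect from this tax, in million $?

Tax revenue = $7060 million.

Inverting to Q(P) form: Qd = 407 − P; Qs = 4P + 217.
Before the tax: set 407 − P = 4P + 217 → P* = $38, Q* = 369.
With the tax collected from sellers, supply shifts: Qs = 4(P − 20) + 217.
New equilibrium: buyers pay $54, sellers receive $34, Q = 353. (Wedge: Pb − Ps = 20.)
Revenue = t · Q = 20 · 353 = $7060.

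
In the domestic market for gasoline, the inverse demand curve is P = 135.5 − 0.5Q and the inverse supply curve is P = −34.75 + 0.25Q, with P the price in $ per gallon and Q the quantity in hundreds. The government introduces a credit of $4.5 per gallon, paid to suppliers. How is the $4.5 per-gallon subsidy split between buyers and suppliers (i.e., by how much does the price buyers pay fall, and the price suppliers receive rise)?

Inverting to Q(P) form: Qd = 271 − 2P; Qs = 4P + 139.
Without the subsidy, 271 − 2P = 4P + 139 gives 6P = 132, so P* = $22 and Q* = 227.
With a per-unit subsidy paid to suppliers, each receives P + 4.5 per unit sold, so supply becomes Qs = 4(P + 4.5) + 139.
Solving gives Q = 233 with buyers paying $19 and suppliers receiving $23.5 (the $4.5 wedge).
Gain to buyers: $3; to suppliers: $1.5. (They sum to $4.5.)

Buyers gain $3 per gallon; suppliers gain $1.5 per gallon.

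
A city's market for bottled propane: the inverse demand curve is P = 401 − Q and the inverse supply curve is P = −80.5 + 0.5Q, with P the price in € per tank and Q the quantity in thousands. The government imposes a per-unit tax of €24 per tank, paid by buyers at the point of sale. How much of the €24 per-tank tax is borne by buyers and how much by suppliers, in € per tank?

Inverting to Q(P) form: Qd = 401 − P; Qs = 2P + 161.
Before the tax: set 401 − P = 2P + 161 → P* = €80, Q* = 321.
With the tax collected from buyers, demand (in seller-price terms) shifts: Qd = 401 − (P + 24).
Solving gives Q = 305 with buyers paying €96 and suppliers receiving €72 (the €24 wedge).
Burden on buyers: €16; on suppliers: €8. (They sum to €24.)

Buyers bear €16 per tank; suppliers bear €8 per tank.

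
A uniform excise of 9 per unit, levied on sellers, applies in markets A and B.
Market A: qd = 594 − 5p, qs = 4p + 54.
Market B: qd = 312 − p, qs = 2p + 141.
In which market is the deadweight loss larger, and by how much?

Market A, by 63.

Market A: pre-tax p* = 60, q* = 294; post-tax q = 274; deadweight loss = 90.
Market B: pre-tax p* = 57, q* = 255; post-tax q = 249; deadweight loss = 27.
Difference: 90 vs 27 → market A is larger by 63.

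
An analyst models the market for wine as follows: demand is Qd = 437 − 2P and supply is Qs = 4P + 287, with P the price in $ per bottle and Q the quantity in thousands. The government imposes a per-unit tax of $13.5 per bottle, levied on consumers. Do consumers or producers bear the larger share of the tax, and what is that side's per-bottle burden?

Consumers bear the larger share: $9 per bottle.

Before the tax: set 437 − 2P = 4P + 287 → P* = $25, Q* = 387.
With the tax collected from consumers, demand (in seller-price terms) shifts: Qd = 437 − 2(P + 13.5).
New equilibrium: consumers pay $34, producers receive $20.5, Q = 369. (Wedge: Pb − Ps = 13.5.)
Per-bottle burden: consumers $9, producers $4.5.
Consumers take the larger share because demand is less price-elastic here (demand slope 2 vs supply slope 4).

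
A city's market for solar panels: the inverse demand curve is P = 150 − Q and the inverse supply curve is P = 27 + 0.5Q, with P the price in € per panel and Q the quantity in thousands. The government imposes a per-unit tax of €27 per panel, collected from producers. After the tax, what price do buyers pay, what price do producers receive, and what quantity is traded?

Rewrite in direct form: Qd = 150 − P and Qs = 2P − 54.
Without the tax, 150 − P = 2P − 54 gives 3P = 204, so P* = €68 and Q* = 82.
With the tax collected from producers, supply shifts: Qs = 2(P − 27) − 54.
Solving gives Q = 64 with buyers paying €86 and producers receiving €59 (the €27 wedge).
The less price-elastic side of the market bears the larger share of a per-unit tax.

Buyers pay €86; producers receive €59; quantity = 64.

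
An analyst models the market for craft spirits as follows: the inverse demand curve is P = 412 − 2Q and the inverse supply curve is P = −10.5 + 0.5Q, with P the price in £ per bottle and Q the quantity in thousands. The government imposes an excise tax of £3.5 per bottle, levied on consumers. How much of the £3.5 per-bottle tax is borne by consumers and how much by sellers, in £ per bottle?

Consumers bear £2.8 per bottle; sellers bear £0.7 per bottle.

Rewrite in direct form: Qd = 206 − 0.5P and Qs = 2P + 21.
Without the tax, 206 − 0.5P = 2P + 21 gives 2.5P = 185, so P* = £74 and Q* = 169.
With the tax collected from consumers, demand (in seller-price terms) shifts: Qd = 206 − 0.5(P + 3.5).
New equilibrium: consumers pay £76.8, sellers receive £73.3, Q = 167.6. (Wedge: Pb − Ps = 3.5.)
Burden on consumers: £2.8; on sellers: £0.7. (They sum to £3.5.)
The less price-elastic side of the market bears the larger share of a per-unit tax.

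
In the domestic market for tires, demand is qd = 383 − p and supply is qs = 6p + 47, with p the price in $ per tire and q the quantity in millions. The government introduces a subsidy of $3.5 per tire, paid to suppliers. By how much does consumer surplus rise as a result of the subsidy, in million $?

Without the subsidy, 383 − p = 6p + 47 gives 7p = 336, so p* = $48 and q* = 335.
With a per-unit subsidy paid to suppliers, each receives p + 3.5 per unit sold, so supply becomes qs = 6(p + 3.5) + 47.
Solving gives q = 338 with buyers paying $45 and suppliers receiving $48.5 (the $3.5 wedge).
ΔCS is the trapezoid between Q = 338 and Q = 335 of height $3: ½ · (335 + 338) · 3 = $1009.5.

Consumer surplus rises by $1009.5 million.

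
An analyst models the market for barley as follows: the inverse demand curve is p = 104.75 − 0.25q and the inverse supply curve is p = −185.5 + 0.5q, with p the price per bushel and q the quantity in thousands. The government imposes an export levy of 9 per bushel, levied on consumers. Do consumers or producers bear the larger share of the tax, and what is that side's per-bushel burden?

Producers bear the larger share: 6 per bushel.

Rewrite in direct form: qd = 419 − 4p and qs = 2p + 371.
Before the tax: set 419 − 4p = 2p + 371 → p* = 8, q* = 387.
With the tax collected from consumers, demand (in seller-price terms) shifts: qd = 419 − 4(p + 9).
Solving gives q = 375 with consumers paying 11 and producers receiving 2 (the 9 wedge).
Per-bushel burden: consumers 3, producers 6.
Producers take the larger share because supply is less price-elastic here (demand slope 4 vs supply slope 2).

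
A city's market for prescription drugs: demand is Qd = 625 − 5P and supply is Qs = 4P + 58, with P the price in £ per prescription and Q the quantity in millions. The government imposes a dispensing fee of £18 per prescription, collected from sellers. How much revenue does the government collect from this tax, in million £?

Before the tax: set 625 − 5P = 4P + 58 → P* = £63, Q* = 310.
With the tax collected from sellers, supply shifts: Qs = 4(P − 18) + 58.
Solving gives Q = 270 with consumers paying £71 and sellers receiving £53 (the £18 wedge).
Revenue = t · Q = 18 · 270 = £4860.

Tax revenue = £4860 million.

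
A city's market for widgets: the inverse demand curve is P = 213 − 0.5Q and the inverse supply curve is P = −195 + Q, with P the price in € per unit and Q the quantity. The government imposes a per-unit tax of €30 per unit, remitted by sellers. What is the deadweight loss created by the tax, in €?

Rewrite in direct form: Qd = 426 − 2P and Qs = P + 195.
Before the tax: set 426 − 2P = P + 195 → P* = €77, Q* = 272.
With the tax collected from sellers, supply shifts: Qs = (P − 30) + 195.
Solving gives Q = 252 with consumers paying €87 and sellers receiving €57 (the €30 wedge).
Quantity falls by |ΔQ| = |272 − 252| = 20.
DWL = ½ · t · |ΔQ| = ½ · 30 · 20 = €300.

Deadweight loss = €300.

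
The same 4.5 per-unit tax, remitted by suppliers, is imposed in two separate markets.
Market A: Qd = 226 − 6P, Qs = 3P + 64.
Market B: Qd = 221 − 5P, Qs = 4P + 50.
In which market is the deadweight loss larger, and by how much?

Market A: pre-tax P* = 18, Q* = 118; post-tax Q = 109; deadweight loss = 20.25.
Market B: pre-tax P* = 19, Q* = 126; post-tax Q = 116; deadweight loss = 22.5.
Difference: 20.25 vs 22.5 → market B is larger by 2.25.

Market B, by 2.25.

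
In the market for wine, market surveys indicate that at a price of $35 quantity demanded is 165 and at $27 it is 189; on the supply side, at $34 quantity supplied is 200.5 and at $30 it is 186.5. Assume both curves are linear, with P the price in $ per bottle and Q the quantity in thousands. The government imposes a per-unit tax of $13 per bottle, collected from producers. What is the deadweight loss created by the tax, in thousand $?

Deadweight loss = $136.5 thousand.

Demand slope: (189 − 165)/(27 − 35) = -3, so Qd = 270 − 3P.
Supply slope: (186.5 − 200.5)/(30 − 34) = 3.5, so Qs = 3.5P + 81.5.
Without the tax, 270 − 3P = 3.5P + 81.5 gives 6.5P = 188.5, so P* = $29 and Q* = 183.
With the tax collected from producers, supply shifts: Qs = 3.5(P − 13) + 81.5.
Solving gives Q = 162 with consumers paying $36 and producers receiving $23 (the $13 wedge).
Quantity falls by |ΔQ| = |183 − 162| = 21.
DWL = ½ · t · |ΔQ| = ½ · 13 · 21 = $136.5.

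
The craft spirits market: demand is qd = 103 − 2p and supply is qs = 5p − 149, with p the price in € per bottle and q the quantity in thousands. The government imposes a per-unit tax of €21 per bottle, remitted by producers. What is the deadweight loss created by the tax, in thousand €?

Before the tax: set 103 − 2p = 5p − 149 → p* = €36, q* = 31.
With the tax collected from producers, supply shifts: qs = 5(p − 21) − 149.
New equilibrium: consumers pay €51, producers receive €30, q = 1. (Wedge: pb − ps = 21.)
Quantity falls by |ΔQ| = |31 − 1| = 30.
DWL = ½ · t · |ΔQ| = ½ · 21 · 30 = €315.

Deadweight loss = €315 thousand.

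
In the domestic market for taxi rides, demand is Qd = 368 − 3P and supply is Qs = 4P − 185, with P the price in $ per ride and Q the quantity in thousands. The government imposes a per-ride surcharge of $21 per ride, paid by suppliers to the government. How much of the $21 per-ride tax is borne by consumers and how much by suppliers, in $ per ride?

Consumers bear $12 per ride; suppliers bear $9 per ride.

Without the tax, 368 − 3P = 4P − 185 gives 7P = 553, so P* = $79 and Q* = 131.
With the tax collected from suppliers, supply shifts: Qs = 4(P − 21) − 185.
Solving gives Q = 95 with consumers paying $91 and suppliers receiving $70 (the $21 wedge).
Burden on consumers: $12; on suppliers: $9. (They sum to $21.)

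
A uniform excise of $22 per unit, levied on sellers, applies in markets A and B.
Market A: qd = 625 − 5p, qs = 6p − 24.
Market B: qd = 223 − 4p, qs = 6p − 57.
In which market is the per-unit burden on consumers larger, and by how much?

Market B, by $1.2.

Market A: pre-tax p* = $59, q* = 330; post-tax q = 270; per-unit burden on consumers = $12.
Market B: pre-tax p* = $28, q* = 111; post-tax q = 58.2; per-unit burden on consumers = $13.2.
Difference: $12 vs $13.2 → market B is larger by $1.2.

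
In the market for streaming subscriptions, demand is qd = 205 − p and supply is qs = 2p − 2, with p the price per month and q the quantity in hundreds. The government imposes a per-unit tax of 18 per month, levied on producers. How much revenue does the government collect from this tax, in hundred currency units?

Tax revenue = 2232 hundred.

Without the tax, 205 − p = 2p − 2 gives 3p = 207, so p* = 69 and q* = 136.
With the tax collected from producers, supply shifts: qs = 2(p − 18) − 2.
New equilibrium: consumers pay 81, producers receive 63, q = 124. (Wedge: pb − ps = 18.)
Revenue = t · Q = 18 · 124 = 2232.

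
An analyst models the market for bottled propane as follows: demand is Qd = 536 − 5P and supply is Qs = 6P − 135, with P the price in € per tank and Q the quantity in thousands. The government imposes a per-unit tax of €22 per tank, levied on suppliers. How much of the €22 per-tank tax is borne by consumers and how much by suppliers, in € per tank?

Without the tax, 536 − 5P = 6P − 135 gives 11P = 671, so P* = €61 and Q* = 231.
With the tax collected from suppliers, supply shifts: Qs = 6(P − 22) − 135.
New equilibrium: consumers pay €73, suppliers receive €51, Q = 171. (Wedge: Pb − Ps = 22.)
Burden on consumers: €12; on suppliers: €10. (They sum to €22.)

Consumers bear €12 per tank; suppliers bear €10 per tank.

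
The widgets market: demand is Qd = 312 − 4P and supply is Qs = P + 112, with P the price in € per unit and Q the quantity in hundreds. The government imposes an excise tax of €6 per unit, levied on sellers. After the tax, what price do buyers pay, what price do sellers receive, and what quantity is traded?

Before the tax: set 312 − 4P = P + 112 → P* = €40, Q* = 152.
With the tax collected from sellers, supply shifts: Qs = (P − 6) + 112.
Solving gives Q = 147.2 with buyers paying €41.2 and sellers receiving €35.2 (the €6 wedge).

Buyers pay €41.2; sellers receive €35.2; quantity = 147.2.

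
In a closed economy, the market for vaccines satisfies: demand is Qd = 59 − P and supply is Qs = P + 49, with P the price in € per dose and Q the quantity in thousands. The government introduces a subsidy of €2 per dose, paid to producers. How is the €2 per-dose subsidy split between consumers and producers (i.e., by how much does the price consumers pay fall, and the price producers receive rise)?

Before the subsidy: set 59 − P = P + 49 → P* = €5, Q* = 54.
With a per-unit subsidy paid to producers, each receives P + 2 per unit sold, so supply becomes Qs = (P + 2) + 49.
New equilibrium: consumers pay €4, producers receive €6, Q = 55. (Wedge: Pb − Ps = −2.)
Gain to consumers: €1; to producers: €1. (They sum to €2.)

Consumers gain €1 per dose; producers gain €1 per dose.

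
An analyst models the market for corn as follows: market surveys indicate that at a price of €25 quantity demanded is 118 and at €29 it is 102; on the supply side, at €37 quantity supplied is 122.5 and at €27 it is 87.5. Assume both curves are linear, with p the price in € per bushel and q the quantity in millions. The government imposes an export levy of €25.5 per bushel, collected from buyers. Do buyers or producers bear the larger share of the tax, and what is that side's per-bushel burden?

Producers bear the larger share: €13.6 per bushel.

Demand slope: (102 − 118)/(29 − 25) = -4, so qd = 218 − 4p.
Supply slope: (87.5 − 122.5)/(27 − 37) = 3.5, so qs = 3.5p − 7.
Without the tax, 218 − 4p = 3.5p − 7 gives 7.5p = 225, so p* = €30 and q* = 98.
With the tax collected from buyers, demand (in seller-price terms) shifts: qd = 218 − 4(p + 25.5).
Solving gives q = 50.4 with buyers paying €41.9 and producers receiving €16.4 (the €25.5 wedge).
Per-bushel burden: buyers €11.9, producers €13.6.
Producers take the larger share because supply is less price-elastic here (demand slope 4 vs supply slope 3.5).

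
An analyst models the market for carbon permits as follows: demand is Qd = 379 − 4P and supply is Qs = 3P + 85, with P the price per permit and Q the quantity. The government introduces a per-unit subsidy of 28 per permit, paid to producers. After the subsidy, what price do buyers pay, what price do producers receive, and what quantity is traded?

Buyers pay 30; producers receive 58; quantity = 259.

Before the subsidy: set 379 − 4P = 3P + 85 → P* = 42, Q* = 211.
With a per-unit subsidy paid to producers, each receives P + 28 per unit sold, so supply becomes Qs = 3(P + 28) + 85.
Solving gives Q = 259 with buyers paying 30 and producers receiving 58 (the 28 wedge).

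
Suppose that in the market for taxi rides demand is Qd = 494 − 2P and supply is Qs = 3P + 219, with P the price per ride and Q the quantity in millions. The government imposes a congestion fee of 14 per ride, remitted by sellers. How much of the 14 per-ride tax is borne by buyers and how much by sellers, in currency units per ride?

Buyers bear 8.4 per ride; sellers bear 5.6 per ride.

Without the tax, 494 − 2P = 3P + 219 gives 5P = 275, so P* = 55 and Q* = 384.
With the tax collected from sellers, supply shifts: Qs = 3(P − 14) + 219.
Solving gives Q = 367.2 with buyers paying 63.4 and sellers receiving 49.4 (the 14 wedge).
Burden on buyers: 8.4; on sellers: 5.6. (They sum to 14.)
The less price-elastic side of the market bears the larger share of a per-unit tax.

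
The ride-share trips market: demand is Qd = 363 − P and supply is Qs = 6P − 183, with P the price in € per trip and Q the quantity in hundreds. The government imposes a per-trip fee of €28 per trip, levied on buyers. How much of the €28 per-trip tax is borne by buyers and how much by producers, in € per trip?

Before the tax: set 363 − P = 6P − 183 → P* = €78, Q* = 285.
With the tax collected from buyers, demand (in seller-price terms) shifts: Qd = 363 − (P + 28).
New equilibrium: buyers pay €102, producers receive €74, Q = 261. (Wedge: Pb − Ps = 28.)
Burden on buyers: €24; on producers: €4. (They sum to €28.)
The less price-elastic side of the market bears the larger share of a per-unit tax.

Buyers bear €24 per trip; producers bear €4 per trip.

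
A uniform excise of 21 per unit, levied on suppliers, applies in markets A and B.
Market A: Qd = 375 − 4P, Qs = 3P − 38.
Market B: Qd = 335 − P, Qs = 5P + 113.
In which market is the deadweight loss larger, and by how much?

Market A: pre-tax P* = 59, Q* = 139; post-tax Q = 103; deadweight loss = 378.
Market B: pre-tax P* = 37, Q* = 298; post-tax Q = 280.5; deadweight loss = 183.75.
Difference: 378 vs 183.75 → market A is larger by 194.25.

Market A, by 194.25.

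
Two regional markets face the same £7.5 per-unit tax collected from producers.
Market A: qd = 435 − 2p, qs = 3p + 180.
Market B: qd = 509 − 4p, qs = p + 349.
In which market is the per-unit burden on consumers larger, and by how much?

Market A: pre-tax p* = £51, q* = 333; post-tax q = 324; per-unit burden on consumers = £4.5.
Market B: pre-tax p* = £32, q* = 381; post-tax q = 375; per-unit burden on consumers = £1.5.
Difference: £4.5 vs £1.5 → market A is larger by £3.

Market A, by £3.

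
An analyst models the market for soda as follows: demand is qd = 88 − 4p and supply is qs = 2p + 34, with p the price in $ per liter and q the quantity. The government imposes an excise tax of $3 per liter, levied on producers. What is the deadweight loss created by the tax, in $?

Deadweight loss = $6.

Before the tax: set 88 − 4p = 2p + 34 → p* = $9, q* = 52.
With the tax collected from producers, supply shifts: qs = 2(p − 3) + 34.
Solving gives q = 48 with consumers paying $10 and producers receiving $7 (the $3 wedge).
Quantity falls by |ΔQ| = |52 − 48| = 4.
DWL = ½ · t · |ΔQ| = ½ · 3 · 4 = $6.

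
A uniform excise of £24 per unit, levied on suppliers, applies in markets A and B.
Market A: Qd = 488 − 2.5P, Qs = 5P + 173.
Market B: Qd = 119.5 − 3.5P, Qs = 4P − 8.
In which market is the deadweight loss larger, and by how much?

Market B, by £57.6.

Market A: pre-tax P* = £42, Q* = 383; post-tax Q = 343; deadweight loss = £480.
Market B: pre-tax P* = £17, Q* = 60; post-tax Q = 15.2; deadweight loss = £537.6.
Difference: £480 vs £537.6 → market B is larger by £57.6.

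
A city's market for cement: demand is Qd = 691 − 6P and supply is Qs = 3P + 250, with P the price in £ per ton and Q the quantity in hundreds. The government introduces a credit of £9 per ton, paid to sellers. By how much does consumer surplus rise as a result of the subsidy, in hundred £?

Before the subsidy: set 691 − 6P = 3P + 250 → P* = £49, Q* = 397.
With a per-unit subsidy paid to sellers, each receives P + 9 per unit sold, so supply becomes Qs = 3(P + 9) + 250.
New equilibrium: consumers pay £46, sellers receive £55, Q = 415. (Wedge: Pb − Ps = −9.)
ΔCS is the trapezoid between Q = 415 and Q = 397 of height £3: ½ · (397 + 415) · 3 = £1218.

Consumer surplus rises by £1218 hundred.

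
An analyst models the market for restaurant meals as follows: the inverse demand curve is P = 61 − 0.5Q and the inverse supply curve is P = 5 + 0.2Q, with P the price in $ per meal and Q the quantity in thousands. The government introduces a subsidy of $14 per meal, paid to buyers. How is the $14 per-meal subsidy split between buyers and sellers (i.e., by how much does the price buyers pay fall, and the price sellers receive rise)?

Inverting to Q(P) form: Qd = 122 − 2P; Qs = 5P − 25.
Before the subsidy: set 122 − 2P = 5P − 25 → P* = $21, Q* = 80.
With a per-unit subsidy paid to buyers, each effectively pays P − 14, so demand becomes Qd = 122 − 2(P − 14).
Solving gives Q = 100 with buyers paying $11 and sellers receiving $25 (the $14 wedge).
Gain to buyers: $10; to sellers: $4. (They sum to $14.)

Buyers gain $10 per meal; sellers gain $4 per meal.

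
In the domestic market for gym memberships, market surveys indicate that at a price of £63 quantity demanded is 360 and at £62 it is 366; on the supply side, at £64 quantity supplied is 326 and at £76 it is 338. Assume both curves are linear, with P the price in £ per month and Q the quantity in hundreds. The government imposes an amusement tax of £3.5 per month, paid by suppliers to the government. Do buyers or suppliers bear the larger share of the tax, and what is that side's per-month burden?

Suppliers bear the larger share: £3 per month.

Demand slope: (366 − 360)/(62 − 63) = -6, so Qd = 738 − 6P.
Supply slope: (338 − 326)/(76 − 64) = 1, so Qs = P + 262.
Before the tax: set 738 − 6P = P + 262 → P* = £68, Q* = 330.
With the tax collected from suppliers, supply shifts: Qs = (P − 3.5) + 262.
Solving gives Q = 327 with buyers paying £68.5 and suppliers receiving £65 (the £3.5 wedge).
Per-month burden: buyers £0.5, suppliers £3.
Suppliers take the larger share because supply is less price-elastic here (demand slope 6 vs supply slope 1).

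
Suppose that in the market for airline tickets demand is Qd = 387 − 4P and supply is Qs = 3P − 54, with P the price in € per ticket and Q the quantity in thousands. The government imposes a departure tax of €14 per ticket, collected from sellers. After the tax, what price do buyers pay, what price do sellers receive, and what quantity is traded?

Before the tax: set 387 − 4P = 3P − 54 → P* = €63, Q* = 135.
With the tax collected from sellers, supply shifts: Qs = 3(P − 14) − 54.
Solving gives Q = 111 with buyers paying €69 and sellers receiving €55 (the €14 wedge).
The less price-elastic side of the market bears the larger share of a per-unit tax.

Buyers pay €69; sellers receive €55; quantity = 111.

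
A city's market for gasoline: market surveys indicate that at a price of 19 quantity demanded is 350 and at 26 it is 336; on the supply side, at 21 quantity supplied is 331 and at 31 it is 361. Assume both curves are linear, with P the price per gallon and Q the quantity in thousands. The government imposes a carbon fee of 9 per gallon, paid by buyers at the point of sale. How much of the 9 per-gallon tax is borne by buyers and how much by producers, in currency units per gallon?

Demand slope: (336 − 350)/(26 − 19) = -2, so Qd = 388 − 2P.
Supply slope: (361 − 331)/(31 − 21) = 3, so Qs = 3P + 268.
Before the tax: set 388 − 2P = 3P + 268 → P* = 24, Q* = 340.
With the tax collected from buyers, demand (in seller-price terms) shifts: Qd = 388 − 2(P + 9).
Solving gives Q = 329.2 with buyers paying 29.4 and producers receiving 20.4 (the 9 wedge).
Burden on buyers: 5.4; on producers: 3.6. (They sum to 9.)
The less price-elastic side of the market bears the larger share of a per-unit tax.

Buyers bear 5.4 per gallon; producers bear 3.6 per gallon.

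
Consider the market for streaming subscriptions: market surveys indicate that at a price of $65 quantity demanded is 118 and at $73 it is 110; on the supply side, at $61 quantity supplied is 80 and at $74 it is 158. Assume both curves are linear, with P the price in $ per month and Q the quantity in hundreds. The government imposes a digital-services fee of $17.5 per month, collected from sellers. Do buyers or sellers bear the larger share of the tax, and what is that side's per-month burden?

Demand slope: (110 − 118)/(73 − 65) = -1, so Qd = 183 − P.
Supply slope: (158 − 80)/(74 − 61) = 6, so Qs = 6P − 286.
Before the tax: set 183 − P = 6P − 286 → P* = $67, Q* = 116.
With the tax collected from sellers, supply shifts: Qs = 6(P − 17.5) − 286.
Solving gives Q = 101 with buyers paying $82 and sellers receiving $64.5 (the $17.5 wedge).
Per-month burden: buyers $15, sellers $2.5.
Buyers take the larger share because demand is less price-elastic here (demand slope 1 vs supply slope 6).

Buyers bear the larger share: $15 per month.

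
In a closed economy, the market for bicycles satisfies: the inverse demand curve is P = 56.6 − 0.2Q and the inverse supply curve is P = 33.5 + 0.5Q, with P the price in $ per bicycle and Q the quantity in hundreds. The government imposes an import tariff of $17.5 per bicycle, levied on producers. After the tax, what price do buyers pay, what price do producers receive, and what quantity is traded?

Rewrite in direct form: Qd = 283 − 5P and Qs = 2P − 67.
Before the tax: set 283 − 5P = 2P − 67 → P* = $50, Q* = 33.
With the tax collected from producers, supply shifts: Qs = 2(P − 17.5) − 67.
Solving gives Q = 8 with buyers paying $55 and producers receiving $37.5 (the $17.5 wedge).

Buyers pay $55; producers receive $37.5; quantity = 8.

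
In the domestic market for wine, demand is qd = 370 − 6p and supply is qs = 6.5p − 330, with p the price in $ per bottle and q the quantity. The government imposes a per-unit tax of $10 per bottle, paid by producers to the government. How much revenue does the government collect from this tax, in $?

Without the tax, 370 − 6p = 6.5p − 330 gives 12.5p = 700, so p* = $56 and q* = 34.
With the tax collected from producers, supply shifts: qs = 6.5(p − 10) − 330.
Solving gives q = 2.8 with buyers paying $61.2 and producers receiving $51.2 (the $10 wedge).
Revenue = t · Q = 10 · 2.8 = $28.

Tax revenue = $28.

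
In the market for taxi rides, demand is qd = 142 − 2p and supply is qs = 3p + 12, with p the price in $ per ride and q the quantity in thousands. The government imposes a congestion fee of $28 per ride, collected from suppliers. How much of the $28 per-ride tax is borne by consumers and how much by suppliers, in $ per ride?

Consumers bear $16.8 per ride; suppliers bear $11.2 per ride.

Without the tax, 142 − 2p = 3p + 12 gives 5p = 130, so p* = $26 and q* = 90.
With the tax collected from suppliers, supply shifts: qs = 3(p − 28) + 12.
New equilibrium: consumers pay $42.8, suppliers receive $14.8, q = 56.4. (Wedge: pb − ps = 28.)
Burden on consumers: $16.8; on suppliers: $11.2. (They sum to $28.)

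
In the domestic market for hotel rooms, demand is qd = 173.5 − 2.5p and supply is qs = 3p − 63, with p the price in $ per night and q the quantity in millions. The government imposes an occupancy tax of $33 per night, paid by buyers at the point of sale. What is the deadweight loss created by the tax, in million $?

Without the tax, 173.5 − 2.5p = 3p − 63 gives 5.5p = 236.5, so p* = $43 and q* = 66.
With the tax collected from buyers, demand (in seller-price terms) shifts: qd = 173.5 − 2.5(p + 33).
Solving gives q = 21 with buyers paying $61 and suppliers receiving $28 (the $33 wedge).
Quantity falls by |ΔQ| = |66 − 21| = 45.
DWL = ½ · t · |ΔQ| = ½ · 33 · 45 = $742.5.

Deadweight loss = $742.5 million.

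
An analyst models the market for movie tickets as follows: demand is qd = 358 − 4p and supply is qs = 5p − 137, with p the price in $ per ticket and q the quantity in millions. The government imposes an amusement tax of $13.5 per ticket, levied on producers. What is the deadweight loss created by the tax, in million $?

Before the tax: set 358 − 4p = 5p − 137 → p* = $55, q* = 138.
With the tax collected from producers, supply shifts: qs = 5(p − 13.5) − 137.
New equilibrium: consumers pay $62.5, producers receive $49, q = 108. (Wedge: pb − ps = 13.5.)
Quantity falls by |ΔQ| = |138 − 108| = 30.
DWL = ½ · t · |ΔQ| = ½ · 13.5 · 30 = $202.5.

Deadweight loss = $202.5 million.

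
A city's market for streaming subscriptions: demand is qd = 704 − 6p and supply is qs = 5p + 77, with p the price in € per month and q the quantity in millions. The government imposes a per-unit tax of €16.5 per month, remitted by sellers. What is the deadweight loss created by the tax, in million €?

Before the tax: set 704 − 6p = 5p + 77 → p* = €57, q* = 362.
With the tax collected from sellers, supply shifts: qs = 5(p − 16.5) + 77.
Solving gives q = 317 with buyers paying €64.5 and sellers receiving €48 (the €16.5 wedge).
Quantity falls by |ΔQ| = |362 − 317| = 45.
DWL = ½ · t · |ΔQ| = ½ · 16.5 · 45 = €371.25.

Deadweight loss = €371.25 million.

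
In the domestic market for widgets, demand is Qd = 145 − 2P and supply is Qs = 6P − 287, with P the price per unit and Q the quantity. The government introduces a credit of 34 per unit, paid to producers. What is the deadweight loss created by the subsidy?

Deadweight loss = 867.

Before the subsidy: set 145 − 2P = 6P − 287 → P* = 54, Q* = 37.
With a per-unit subsidy paid to producers, each receives P + 34 per unit sold, so supply becomes Qs = 6(P + 34) − 287.
Solving gives Q = 88 with consumers paying 28.5 and producers receiving 62.5 (the 34 wedge).
Quantity rises by |ΔQ| = |37 − 88| = 51.
DWL = ½ · t · |ΔQ| = ½ · 34 · 51 = 867.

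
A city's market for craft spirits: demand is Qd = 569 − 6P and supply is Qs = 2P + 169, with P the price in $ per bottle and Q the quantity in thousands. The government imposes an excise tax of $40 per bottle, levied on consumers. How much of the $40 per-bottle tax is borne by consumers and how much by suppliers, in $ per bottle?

Consumers bear $10 per bottle; suppliers bear $30 per bottle.

Before the tax: set 569 − 6P = 2P + 169 → P* = $50, Q* = 269.
With the tax collected from consumers, demand (in seller-price terms) shifts: Qd = 569 − 6(P + 40).
New equilibrium: consumers pay $60, suppliers receive $20, Q = 209. (Wedge: Pb − Ps = 40.)
Burden on consumers: $10; on suppliers: $30. (They sum to $40.)
The less price-elastic side of the market bears the larger share of a per-unit tax.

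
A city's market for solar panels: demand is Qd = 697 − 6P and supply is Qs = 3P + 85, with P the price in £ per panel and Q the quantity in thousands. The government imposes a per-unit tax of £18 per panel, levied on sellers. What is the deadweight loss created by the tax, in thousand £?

Deadweight loss = £324 thousand.

Without the tax, 697 − 6P = 3P + 85 gives 9P = 612, so P* = £68 and Q* = 289.
With the tax collected from sellers, supply shifts: Qs = 3(P − 18) + 85.
Solving gives Q = 253 with buyers paying £74 and sellers receiving £56 (the £18 wedge).
Quantity falls by |ΔQ| = |289 − 253| = 36.
DWL = ½ · t · |ΔQ| = ½ · 18 · 36 = £324.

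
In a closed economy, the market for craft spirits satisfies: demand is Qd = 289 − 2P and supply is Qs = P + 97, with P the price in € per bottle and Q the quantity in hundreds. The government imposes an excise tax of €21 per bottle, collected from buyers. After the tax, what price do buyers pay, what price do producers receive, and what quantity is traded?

Buyers pay €71; producers receive €50; quantity = 147.

Before the tax: set 289 − 2P = P + 97 → P* = €64, Q* = 161.
With the tax collected from buyers, demand (in seller-price terms) shifts: Qd = 289 − 2(P + 21).
Solving gives Q = 147 with buyers paying €71 and producers receiving €50 (the €21 wedge).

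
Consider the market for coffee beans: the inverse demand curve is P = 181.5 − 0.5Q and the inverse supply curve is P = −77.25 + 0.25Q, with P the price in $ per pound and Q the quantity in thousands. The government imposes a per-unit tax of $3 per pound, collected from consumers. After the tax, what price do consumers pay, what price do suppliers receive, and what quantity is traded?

Consumers pay $11; suppliers receive $8; quantity = 341.

Inverting to Q(P) form: Qd = 363 − 2P; Qs = 4P + 309.
Before the tax: set 363 − 2P = 4P + 309 → P* = $9, Q* = 345.
With the tax collected from consumers, demand (in seller-price terms) shifts: Qd = 363 − 2(P + 3).
New equilibrium: consumers pay $11, suppliers receive $8, Q = 341. (Wedge: Pb − Ps = 3.)
The less price-elastic side of the market bears the larger share of a per-unit tax.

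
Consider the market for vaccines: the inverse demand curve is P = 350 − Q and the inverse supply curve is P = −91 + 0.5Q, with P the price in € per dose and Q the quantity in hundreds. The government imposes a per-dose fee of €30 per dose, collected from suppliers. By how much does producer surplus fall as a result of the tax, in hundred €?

Inverting to Q(P) form: Qd = 350 − P; Qs = 2P + 182.
Before the tax: set 350 − P = 2P + 182 → P* = €56, Q* = 294.
With the tax collected from suppliers, supply shifts: Qs = 2(P − 30) + 182.
Solving gives Q = 274 with consumers paying €76 and suppliers receiving €46 (the €30 wedge).
ΔPS is the trapezoid between Q = 274 and Q = 294 of height €10: ½ · (294 + 274) · 10 = €2840.

Producer surplus falls by €2840 hundred.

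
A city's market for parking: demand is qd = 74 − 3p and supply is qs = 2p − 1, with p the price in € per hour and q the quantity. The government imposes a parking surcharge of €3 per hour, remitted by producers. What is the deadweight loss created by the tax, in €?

Deadweight loss = €5.4.

Before the tax: set 74 − 3p = 2p − 1 → p* = €15, q* = 29.
With the tax collected from producers, supply shifts: qs = 2(p − 3) − 1.
New equilibrium: consumers pay €16.2, producers receive €13.2, q = 25.4. (Wedge: pb − ps = 3.)
Quantity falls by |ΔQ| = |29 − 25.4| = 3.6.
DWL = ½ · t · |ΔQ| = ½ · 3 · 3.6 = €5.4.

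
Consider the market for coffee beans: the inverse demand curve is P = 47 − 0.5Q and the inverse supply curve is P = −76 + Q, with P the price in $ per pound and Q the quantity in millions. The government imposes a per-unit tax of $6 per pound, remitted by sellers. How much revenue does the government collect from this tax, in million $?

Tax revenue = $468 million.

Rewrite in direct form: Qd = 94 − 2P and Qs = P + 76.
Without the tax, 94 − 2P = P + 76 gives 3P = 18, so P* = $6 and Q* = 82.
With the tax collected from sellers, supply shifts: Qs = (P − 6) + 76.
New equilibrium: buyers pay $8, sellers receive $2, Q = 78. (Wedge: Pb − Ps = 6.)
Revenue = t · Q = 6 · 78 = $468.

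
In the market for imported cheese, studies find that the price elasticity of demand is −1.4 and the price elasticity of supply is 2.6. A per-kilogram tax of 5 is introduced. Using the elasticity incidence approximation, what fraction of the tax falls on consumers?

Incidence ratio: consumers' share ≈ εs / (εs + |εd|) = 2.6 / (2.6 + 1.4) = 0.65.
Supply is the more elastic side, so consumers bear the larger share.

Consumers' share ≈ 0.65.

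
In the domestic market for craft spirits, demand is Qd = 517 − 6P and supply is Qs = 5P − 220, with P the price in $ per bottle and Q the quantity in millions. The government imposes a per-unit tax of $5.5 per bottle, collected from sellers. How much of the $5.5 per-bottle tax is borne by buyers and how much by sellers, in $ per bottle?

Without the tax, 517 − 6P = 5P − 220 gives 11P = 737, so P* = $67 and Q* = 115.
With the tax collected from sellers, supply shifts: Qs = 5(P − 5.5) − 220.
Solving gives Q = 100 with buyers paying $69.5 and sellers receiving $64 (the $5.5 wedge).
Burden on buyers: $2.5; on sellers: $3. (They sum to $5.5.)
The less price-elastic side of the market bears the larger share of a per-unit tax.

Buyers bear $2.5 per bottle; sellers bear $3 per bottle.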